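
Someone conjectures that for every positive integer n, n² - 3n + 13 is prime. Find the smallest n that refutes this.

n = 12

The first 11 eligible values, up to n = 11, all satisfy the conclusion.
n = 12: n² - 3n + 13 = 121 = 11 × 11, composite.
Thus n = 12 disproves the claim, and no smaller n works.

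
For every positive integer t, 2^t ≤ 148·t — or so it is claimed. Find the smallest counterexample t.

A counterexample is any positive integer t such that 2^t > 148·t; we check each in order.
For t = 1, 2, 3, 4, 5, 6, 7, 8, 9, 10 the conclusion holds.
t = 11: 2^t = 2048 and 148·t = 1628, so 2048 > 1628.
So t = 11 is the smallest counterexample.

t = 11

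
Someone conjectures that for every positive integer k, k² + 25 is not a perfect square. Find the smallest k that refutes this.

We need the least positive integer k for which k² + 25 is a perfect square.
The first 11 eligible values, up to k = 11, all satisfy the conclusion.
k = 12: 12² + 25 = 169 = 13², a perfect square.

k = 12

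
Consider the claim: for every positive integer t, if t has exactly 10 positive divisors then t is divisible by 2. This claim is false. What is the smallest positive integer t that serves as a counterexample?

t = 405

We need the least positive integer t for which t has exactly 10 positive divisors but t is not divisible by 2.
For t = 48, 80, 112, 162, 176, 208, 272, 304, 368 the conclusion holds.
t = 405: τ(405) = 10; 405 mod 2 = 1.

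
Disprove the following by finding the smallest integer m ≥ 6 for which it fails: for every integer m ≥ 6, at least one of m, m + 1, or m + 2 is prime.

Check each integer m ≥ 6 in order until m, m + 1, m + 2 are all composite.
m = 6: 7 is prime.
m = 7: 7 is prime.
m = 8: 8 = 2 × 4; 9 = 3 × 3; 10 = 2 × 5 — all composite.
Hence m = 8 is a counterexample.

m = 8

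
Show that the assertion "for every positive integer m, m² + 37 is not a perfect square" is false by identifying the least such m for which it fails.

For m = 1, 2, 3, 4, …, 15, 16, 17 the conclusion holds.
m = 18: 18² + 37 = 361 = 19², a perfect square.
So m = 18 is the smallest counterexample.

m = 18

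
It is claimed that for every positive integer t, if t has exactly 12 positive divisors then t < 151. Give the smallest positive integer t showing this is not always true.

t = 156

Check each positive integer t in order until t has exactly 12 positive divisors but the claim fails.
For t = 60, 72, 84, 90, 96, 108, 126, 132, 140, 150 the conclusion holds.
t = 156: τ(156) = 12; 156 ≥ 151.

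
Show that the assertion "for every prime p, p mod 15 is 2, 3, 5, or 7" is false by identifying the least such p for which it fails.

p = 2: 2 mod 15 = 2.
p = 3: 3 mod 15 = 3.
p = 5: 5 mod 15 = 5.
p = 7: 7 mod 15 = 7.
p = 11: 11 mod 15 = 11 — not in {2, 3, 5, 7}.
Thus p = 11 disproves the claim, and no smaller p works.

p = 11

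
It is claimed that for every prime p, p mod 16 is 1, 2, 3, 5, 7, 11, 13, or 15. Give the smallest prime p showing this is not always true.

Check each prime p in order until the claim fails.
For p = 2, 3, 5, 7, …, 29, 31, 37 the conclusion holds.
p = 41: 41 mod 16 = 9 — not in {1, 2, 3, 5, 7, 11, 13, 15}.
So p = 41 is the smallest counterexample.

p = 41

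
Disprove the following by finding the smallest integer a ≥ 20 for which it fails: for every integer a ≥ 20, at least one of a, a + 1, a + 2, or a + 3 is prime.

We need the least integer a ≥ 20 for which a, a + 1, a + 2, a + 3 are all composite.
The first 4 eligible values, up to a = 23, all satisfy the conclusion.
a = 24: 24 = 2 × 12; 25 = 5 × 5; 26 = 2 × 13; 27 = 3 × 9 — all composite.

a = 24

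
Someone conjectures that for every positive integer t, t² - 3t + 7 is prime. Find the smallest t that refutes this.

t = 6

A counterexample is any positive integer t such that t² - 3t + 7 is not prime; we check each in order.
t = 1: t² - 3t + 7 = 5, prime.
t = 2: t² - 3t + 7 = 5, prime.
t = 3: t² - 3t + 7 = 7, prime.
t = 4: t² - 3t + 7 = 11, prime.
t = 5: t² - 3t + 7 = 17, prime.
t = 6: t² - 3t + 7 = 25 = 5 × 5, composite.
Hence t = 6 is a counterexample.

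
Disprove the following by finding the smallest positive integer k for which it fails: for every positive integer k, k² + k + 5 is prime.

k = 4

For k = 1, 2, 3 the conclusion holds.
k = 4: k² + k + 5 = 25 = 5 × 5, composite.
Hence k = 4 is a counterexample.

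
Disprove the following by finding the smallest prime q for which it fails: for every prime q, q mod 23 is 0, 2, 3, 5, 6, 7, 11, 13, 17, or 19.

q = 31

For q = 2, 3, 5, 7, 11, 13, 17, 19, 23, 29 the conclusion holds.
q = 31: 31 mod 23 = 8 — not in {0, 2, 3, 5, 6, 7, 11, 13, 17, 19}.
So q = 31 is the smallest counterexample.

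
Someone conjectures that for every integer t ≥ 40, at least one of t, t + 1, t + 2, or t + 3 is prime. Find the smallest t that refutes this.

The first 8 eligible values, up to t = 47, all satisfy the conclusion.
t = 48: 48 = 2 × 24; 49 = 7 × 7; 50 = 2 × 25; 51 = 3 × 17 — all composite.

t = 48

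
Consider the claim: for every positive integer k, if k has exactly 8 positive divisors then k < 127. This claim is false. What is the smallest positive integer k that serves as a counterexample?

We need the least positive integer k for which k has exactly 8 positive divisors but the claim fails.
For k = 24, 30, 40, 42, …, 105, 110, 114 the conclusion holds.
k = 128: τ(128) = 8; 128 ≥ 127.

k = 128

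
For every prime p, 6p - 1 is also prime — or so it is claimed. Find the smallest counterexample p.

p = 11

p = 2: 6p - 1 = 11, prime.
p = 3: 6p - 1 = 17, prime.
p = 5: 6p - 1 = 29, prime.
p = 7: 6p - 1 = 41, prime.
p = 11: 6p - 1 = 65 = 5 × 13, not prime.
Hence p = 11 is a counterexample.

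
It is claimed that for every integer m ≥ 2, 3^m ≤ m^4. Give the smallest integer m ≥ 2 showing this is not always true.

m = 8

A counterexample is any integer m ≥ 2 such that 3^m > m^4; we check each in order.
m = 2: 3^m = 9 and m^4 = 16, so 9 ≤ 16.
m = 3: 3^m = 27 and m^4 = 81, so 27 ≤ 81.
m = 4: 3^m = 81 and m^4 = 256, so 81 ≤ 256.
m = 5: 3^m = 243 and m^4 = 625, so 243 ≤ 625.
m = 6: 3^m = 729 and m^4 = 1296, so 729 ≤ 1296.
m = 7: 3^m = 2187 and m^4 = 2401, so 2187 ≤ 2401.
m = 8: 3^m = 6561 and m^4 = 4096, so 6561 > 4096.
Thus m = 8 disproves the claim, and no smaller m works.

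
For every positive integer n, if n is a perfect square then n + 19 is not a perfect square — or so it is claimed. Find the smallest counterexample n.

n = 81

A counterexample is any positive integer n such that n is a perfect square but n + 19 is a perfect square; we check each in order.
For n = 1, 4, 9, 16, 25, 36, 49, 64 the conclusion holds.
n = 81: 81 = 9² and 81 + 19 = 100 = 10².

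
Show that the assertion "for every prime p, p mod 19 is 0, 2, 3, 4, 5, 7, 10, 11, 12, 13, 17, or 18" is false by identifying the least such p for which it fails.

We need the least prime p for which the claim fails.
For p = 2, 3, 5, 7, …, 37, 41, 43 the conclusion holds.
p = 47: 47 mod 19 = 9 — not in {0, 2, 3, 4, 5, 7, 10, 11, 12, 13, 17, 18}.

p = 47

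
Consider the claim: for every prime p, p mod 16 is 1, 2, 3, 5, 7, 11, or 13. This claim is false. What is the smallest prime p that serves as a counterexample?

p = 31

A counterexample is any prime p such that the claim fails; we check each in order.
For p = 2, 3, 5, 7, 11, 13, 17, 19, 23, 29 the conclusion holds.
p = 31: 31 mod 16 = 15 — not in {1, 2, 3, 5, 7, 11, 13}.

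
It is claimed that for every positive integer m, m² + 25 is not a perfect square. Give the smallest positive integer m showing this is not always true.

m = 12

A counterexample is any positive integer m such that m² + 25 is a perfect square; we check each in order.
For m = 1, 2, 3, 4, …, 9, 10, 11 the conclusion holds.
m = 12: 12² + 25 = 169 = 13², a perfect square.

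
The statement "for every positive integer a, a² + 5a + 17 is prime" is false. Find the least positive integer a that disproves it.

a = 1: a² + 5a + 17 = 23, prime.
a = 2: a² + 5a + 17 = 31, prime.
a = 3: a² + 5a + 17 = 41, prime.
a = 4: a² + 5a + 17 = 53, prime.
a = 5: a² + 5a + 17 = 67, prime.
a = 6: a² + 5a + 17 = 83, prime.
a = 7: a² + 5a + 17 = 101, prime.
a = 8: a² + 5a + 17 = 121 = 11 × 11, composite.

a = 8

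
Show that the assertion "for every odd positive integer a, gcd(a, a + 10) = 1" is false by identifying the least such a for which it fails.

Check each odd positive integer a in order until gcd(a, a + 10) > 1.
For a = 1, 3 the conclusion holds.
a = 5: gcd(5, 15) = 5.

a = 5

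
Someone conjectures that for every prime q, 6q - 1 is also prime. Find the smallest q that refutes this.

q = 2: 6q - 1 = 11, prime.
q = 3: 6q - 1 = 17, prime.
q = 5: 6q - 1 = 29, prime.
q = 7: 6q - 1 = 41, prime.
q = 11: 6q - 1 = 65 = 5 × 13, not prime.
Hence q = 11 is a counterexample.

q = 11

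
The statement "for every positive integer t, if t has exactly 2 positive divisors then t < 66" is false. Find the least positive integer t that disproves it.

A counterexample is any positive integer t such that t has exactly 2 positive divisors but the claim fails; we check each in order.
The first 18 eligible values, up to t = 61, all satisfy the conclusion.
t = 67: τ(67) = 2; 67 ≥ 66.
Hence t = 67 is a counterexample.

t = 67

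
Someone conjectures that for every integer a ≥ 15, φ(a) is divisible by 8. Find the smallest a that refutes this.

a = 18

a = 15: φ(15) = 8; 8 mod 8 = 0.
a = 16: φ(16) = 8; 8 mod 8 = 0.
a = 17: φ(17) = 16; 16 mod 8 = 0.
a = 18: φ(18) = 6; 6 mod 8 = 6.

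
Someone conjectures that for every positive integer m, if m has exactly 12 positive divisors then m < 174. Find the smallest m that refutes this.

m = 198

We need the least positive integer m for which m has exactly 12 positive divisors but the claim fails.
The first 12 eligible values, up to m = 160, all satisfy the conclusion.
m = 198: τ(198) = 12; 198 ≥ 174.
Thus m = 198 disproves the claim, and no smaller m works.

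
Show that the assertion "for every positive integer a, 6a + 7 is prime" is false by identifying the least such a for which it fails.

We need the least positive integer a for which 6a + 7 is not prime.
a = 1: 6a + 7 = 13, prime.
a = 2: 6a + 7 = 19, prime.
a = 3: 6a + 7 = 25 = 5 × 5, composite.
Thus a = 3 disproves the claim, and no smaller a works.

a = 3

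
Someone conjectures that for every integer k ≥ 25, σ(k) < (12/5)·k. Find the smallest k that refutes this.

k = 30

Check each integer k ≥ 25 in order until the claim fails.
k = 25: σ(25) = 31; 31 < 60.
k = 26: σ(26) = 42; 42 < 312/5.
k = 27: σ(27) = 40; 40 < 324/5.
k = 28: σ(28) = 56; 56 < 336/5.
k = 29: σ(29) = 30; 30 < 348/5.
k = 30: σ(30) = 72; 72 ≥ 72.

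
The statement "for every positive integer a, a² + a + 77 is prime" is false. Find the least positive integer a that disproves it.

Check each positive integer a in order until a² + a + 77 is not prime.
The first 5 eligible values, up to a = 5, all satisfy the conclusion.
a = 6: a² + a + 77 = 119 = 7 × 17, composite.

a = 6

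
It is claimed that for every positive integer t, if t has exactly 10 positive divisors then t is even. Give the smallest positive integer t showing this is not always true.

t = 405

Check each positive integer t in order until t has exactly 10 positive divisors but t is odd.
For t = 48, 80, 112, 162, 176, 208, 272, 304, 368 the conclusion holds.
t = 405: divisors of 405: 10 divisors; 405 is odd.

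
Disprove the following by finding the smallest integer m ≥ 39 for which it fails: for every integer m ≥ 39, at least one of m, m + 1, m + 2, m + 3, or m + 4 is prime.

m = 48

A counterexample is any integer m ≥ 39 such that m, m + 1, m + 2, m + 3, m + 4 are all composite; we check each in order.
For m = 39, 40, 41, 42, 43, 44, 45, 46, 47 the conclusion holds.
m = 48: 48 = 2 × 24; 49 = 7 × 7; 50 = 2 × 25; 51 = 3 × 17; 52 = 2 × 26 — all composite.
So m = 48 is the smallest counterexample.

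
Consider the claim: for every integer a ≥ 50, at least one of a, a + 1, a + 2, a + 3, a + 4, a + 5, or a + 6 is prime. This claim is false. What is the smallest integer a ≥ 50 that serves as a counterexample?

a = 90

A counterexample is any integer a ≥ 50 such that a, a + 1, a + 2, a + 3, a + 4, a + 5, a + 6 are all composite; we check each in order.
For a = 50, 51, 52, 53, …, 87, 88, 89 the conclusion holds.
a = 90: 90 = 2 × 45; 91 = 7 × 13; 92 = 2 × 46; 93 = 3 × 31; 94 = 2 × 47; 95 = 5 × 19; 96 = 2 × 48 — all composite.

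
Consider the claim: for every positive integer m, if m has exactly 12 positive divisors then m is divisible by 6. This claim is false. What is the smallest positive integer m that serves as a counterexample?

m = 140

We need the least positive integer m for which m has exactly 12 positive divisors but m is not divisible by 6.
For m = 60, 72, 84, 90, 96, 108, 126, 132 the conclusion holds.
m = 140: τ(140) = 12; 140 mod 6 = 2.
Hence m = 140 is a counterexample.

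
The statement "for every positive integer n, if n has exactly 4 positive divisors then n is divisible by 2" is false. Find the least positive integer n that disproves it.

n = 15

A counterexample is any positive integer n such that n has exactly 4 positive divisors but n is not divisible by 2; we check each in order.
n = 6: τ(6) = 4; 6 mod 2 = 0.
n = 8: τ(8) = 4; 8 mod 2 = 0.
n = 10: τ(10) = 4; 10 mod 2 = 0.
n = 14: τ(14) = 4; 14 mod 2 = 0.
n = 15: τ(15) = 4; 15 mod 2 = 1.
Thus n = 15 disproves the claim, and no smaller n works.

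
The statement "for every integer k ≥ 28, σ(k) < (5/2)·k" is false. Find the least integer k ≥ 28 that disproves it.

k = 36

We need the least integer k ≥ 28 for which the claim fails.
For k = 28, 29, 30, 31, 32, 33, 34, 35 the conclusion holds.
k = 36: σ(36) = 91; 91 ≥ 90.
So k = 36 is the smallest counterexample.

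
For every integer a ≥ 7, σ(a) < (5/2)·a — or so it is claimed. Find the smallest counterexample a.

Check each integer a ≥ 7 in order until the claim fails.
For a = 7, 8, 9, 10, …, 21, 22, 23 the conclusion holds.
a = 24: σ(24) = 60; 60 ≥ 60.

a = 24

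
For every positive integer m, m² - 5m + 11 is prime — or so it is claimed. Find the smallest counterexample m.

A counterexample is any positive integer m such that m² - 5m + 11 is not prime; we check each in order.
For m = 1, 2, 3, 4, 5, 6 the conclusion holds.
m = 7: m² - 5m + 11 = 25 = 5 × 5, composite.

m = 7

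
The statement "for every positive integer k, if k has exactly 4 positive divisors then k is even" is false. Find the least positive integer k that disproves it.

Check each positive integer k in order until k has exactly 4 positive divisors but k is odd.
k = 6: divisors of 6: 1, 2, 3, 6; 6 is even.
k = 8: divisors of 8: 1, 2, 4, 8; 8 is even.
k = 10: divisors of 10: 1, 2, 5, 10; 10 is even.
k = 14: divisors of 14: 1, 2, 7, 14; 14 is even.
k = 15: divisors of 15: 1, 3, 5, 15; 15 is odd.

k = 15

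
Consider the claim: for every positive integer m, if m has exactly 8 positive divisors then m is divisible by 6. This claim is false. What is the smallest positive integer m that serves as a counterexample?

m = 40

We need the least positive integer m for which m has exactly 8 positive divisors but m is not divisible by 6.
m = 24: τ(24) = 8; 24 mod 6 = 0.
m = 30: τ(30) = 8; 30 mod 6 = 0.
m = 40: τ(40) = 8; 40 mod 6 = 4.
Thus m = 40 disproves the claim, and no smaller m works.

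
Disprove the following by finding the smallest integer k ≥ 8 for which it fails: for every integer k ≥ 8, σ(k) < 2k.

k = 12

A counterexample is any integer k ≥ 8 such that the claim fails; we check each in order.
k = 8: σ(8) = 15; 15 < 16.
k = 9: σ(9) = 13; 13 < 18.
k = 10: σ(10) = 18; 18 < 20.
k = 11: σ(11) = 12; 12 < 22.
k = 12: σ(12) = 28; 28 ≥ 24.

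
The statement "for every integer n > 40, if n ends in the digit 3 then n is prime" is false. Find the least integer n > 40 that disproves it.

n = 63

A counterexample is any integer n > 40 such that n ends in the digit 3 but n is not prime; we check each in order.
n = 43: 43 ends in 3 and is prime.
n = 53: 53 ends in 3 and is prime.
n = 63: 63 ends in 3; 63 = 3 × 21, composite.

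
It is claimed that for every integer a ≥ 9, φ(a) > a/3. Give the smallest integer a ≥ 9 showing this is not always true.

A counterexample is any integer a ≥ 9 such that the claim fails; we check each in order.
For a = 9, 10, 11 the conclusion holds.
a = 12: φ(12) = 4 and 12/3 = 4, so φ(12) ≤ 12/3.
Thus a = 12 disproves the claim, and no smaller a works.

a = 12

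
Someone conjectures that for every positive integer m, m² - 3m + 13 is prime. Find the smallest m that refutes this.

A counterexample is any positive integer m such that m² - 3m + 13 is not prime; we check each in order.
For m = 1, 2, 3, 4, …, 9, 10, 11 the conclusion holds.
m = 12: m² - 3m + 13 = 121 = 11 × 11, composite.
So m = 12 is the smallest counterexample.

m = 12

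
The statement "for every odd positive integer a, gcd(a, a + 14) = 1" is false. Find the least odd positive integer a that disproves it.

a = 7

A counterexample is any odd positive integer a such that gcd(a, a + 14) > 1; we check each in order.
a = 1: gcd(1, 15) = 1.
a = 3: gcd(3, 17) = 1.
a = 5: gcd(5, 19) = 1.
a = 7: gcd(7, 21) = 7.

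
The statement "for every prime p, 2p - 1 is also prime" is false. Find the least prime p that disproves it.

A counterexample is any prime p such that 2p - 1 is not prime; we check each in order.
For p = 2, 3 the conclusion holds.
p = 5: 2p - 1 = 9 = 3 × 3, not prime.

p = 5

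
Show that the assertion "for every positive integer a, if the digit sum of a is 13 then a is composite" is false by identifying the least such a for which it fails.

a = 67

A counterexample is any positive integer a such that the digit sum of a is 13 but a is prime; we check each in order.
a = 49: digit sum 13; 49 is composite.
a = 58: digit sum 13; 58 is composite.
a = 67: digit sum 13; 67 is prime, not composite.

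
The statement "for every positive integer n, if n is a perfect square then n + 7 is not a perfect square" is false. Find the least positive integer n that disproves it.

n = 9

A counterexample is any positive integer n such that n is a perfect square but n + 7 is a perfect square; we check each in order.
For n = 1, 4 the conclusion holds.
n = 9: 9 = 3² and 9 + 7 = 16 = 4².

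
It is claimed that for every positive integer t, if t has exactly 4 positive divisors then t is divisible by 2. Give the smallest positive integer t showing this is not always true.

Check each positive integer t in order until t has exactly 4 positive divisors but t is not divisible by 2.
For t = 6, 8, 10, 14 the conclusion holds.
t = 15: τ(15) = 4; 15 mod 2 = 1.

t = 15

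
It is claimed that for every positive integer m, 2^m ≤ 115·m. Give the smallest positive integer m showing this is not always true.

m = 11

For m = 1, 2, 3, 4, 5, 6, 7, 8, 9, 10 the conclusion holds.
m = 11: 2^m = 2048 and 115·m = 1265, so 2048 > 1265.
Hence m = 11 is a counterexample.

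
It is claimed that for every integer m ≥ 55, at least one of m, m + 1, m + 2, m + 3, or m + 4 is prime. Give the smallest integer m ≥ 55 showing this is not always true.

The first 7 eligible values, up to m = 61, all satisfy the conclusion.
m = 62: 62 = 2 × 31; 63 = 3 × 21; 64 = 2 × 32; 65 = 5 × 13; 66 = 2 × 33 — all composite.
So m = 62 is the smallest counterexample.

m = 62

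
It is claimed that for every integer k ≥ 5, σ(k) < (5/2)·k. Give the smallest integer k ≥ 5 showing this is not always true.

k = 24

A counterexample is any integer k ≥ 5 such that the claim fails; we check each in order.
For k = 5, 6, 7, 8, …, 21, 22, 23 the conclusion holds.
k = 24: σ(24) = 60; 60 ≥ 60.
So k = 24 is the smallest counterexample.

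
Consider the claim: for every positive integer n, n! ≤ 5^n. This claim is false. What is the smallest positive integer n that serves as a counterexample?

Check each positive integer n in order until n! > 5^n.
For n = 1, 2, 3, 4, …, 9, 10, 11 the conclusion holds.
n = 12: n! = 479001600 and 5^n = 244140625, so 479001600 > 244140625.

n = 12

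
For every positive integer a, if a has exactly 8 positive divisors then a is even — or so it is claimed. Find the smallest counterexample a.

We need the least positive integer a for which a has exactly 8 positive divisors but a is odd.
For a = 24, 30, 40, 42, …, 88, 102, 104 the conclusion holds.
a = 105: divisors of 105: 1, 3, 5, 7, 15, 21, 35, 105; 105 is odd.
Thus a = 105 disproves the claim, and no smaller a works.

a = 105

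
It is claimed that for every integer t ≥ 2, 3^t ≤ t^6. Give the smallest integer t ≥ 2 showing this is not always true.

For t = 2, 3, 4, 5, …, 12, 13, 14 the conclusion holds.
t = 15: 3^t = 14348907 and t^6 = 11390625, so 14348907 > 11390625.
Hence t = 15 is a counterexample.

t = 15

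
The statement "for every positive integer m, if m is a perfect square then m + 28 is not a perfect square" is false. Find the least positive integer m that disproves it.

m = 36

Check each positive integer m in order until m is a perfect square but m + 28 is a perfect square.
The first 5 eligible values, up to m = 25, all satisfy the conclusion.
m = 36: 36 = 6² and 36 + 28 = 64 = 8².
Thus m = 36 disproves the claim, and no smaller m works.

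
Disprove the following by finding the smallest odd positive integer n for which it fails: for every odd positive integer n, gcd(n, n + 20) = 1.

Check each odd positive integer n in order until gcd(n, n + 20) > 1.
n = 1: gcd(1, 21) = 1.
n = 3: gcd(3, 23) = 1.
n = 5: gcd(5, 25) = 5.

n = 5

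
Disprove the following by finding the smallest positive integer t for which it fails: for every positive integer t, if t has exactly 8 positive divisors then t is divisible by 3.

t = 40

For t = 24, 30 the conclusion holds.
t = 40: τ(40) = 8; 40 mod 3 = 1.
So t = 40 is the smallest counterexample.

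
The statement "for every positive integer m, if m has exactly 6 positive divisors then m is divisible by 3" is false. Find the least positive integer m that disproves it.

m = 12: τ(12) = 6; 12 mod 3 = 0.
m = 18: τ(18) = 6; 18 mod 3 = 0.
m = 20: τ(20) = 6; 20 mod 3 = 2.

m = 20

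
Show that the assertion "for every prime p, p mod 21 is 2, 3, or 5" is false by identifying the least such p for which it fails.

p = 2: 2 mod 21 = 2.
p = 3: 3 mod 21 = 3.
p = 5: 5 mod 21 = 5.
p = 7: 7 mod 21 = 7 — not in {2, 3, 5}.
Thus p = 7 disproves the claim, and no smaller p works.

p = 7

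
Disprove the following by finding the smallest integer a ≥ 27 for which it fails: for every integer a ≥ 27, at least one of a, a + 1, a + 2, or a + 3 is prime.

a = 32

Check each integer a ≥ 27 in order until a, a + 1, a + 2, a + 3 are all composite.
For a = 27, 28, 29, 30, 31 the conclusion holds.
a = 32: 32 = 2 × 16; 33 = 3 × 11; 34 = 2 × 17; 35 = 5 × 7 — all composite.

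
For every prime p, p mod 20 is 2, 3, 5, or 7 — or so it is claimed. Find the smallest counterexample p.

p = 11

p = 2: 2 mod 20 = 2.
p = 3: 3 mod 20 = 3.
p = 5: 5 mod 20 = 5.
p = 7: 7 mod 20 = 7.
p = 11: 11 mod 20 = 11 — not in {2, 3, 5, 7}.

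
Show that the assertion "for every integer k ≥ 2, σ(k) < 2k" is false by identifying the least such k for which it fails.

k = 6

Check each integer k ≥ 2 in order until the claim fails.
k = 2: σ(2) = 3; 3 < 4.
k = 3: σ(3) = 4; 4 < 6.
k = 4: σ(4) = 7; 7 < 8.
k = 5: σ(5) = 6; 6 < 10.
k = 6: σ(6) = 12; 12 ≥ 12.
Thus k = 6 disproves the claim, and no smaller k works.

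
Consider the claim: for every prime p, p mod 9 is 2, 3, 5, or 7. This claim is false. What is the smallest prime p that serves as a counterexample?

p = 13

For p = 2, 3, 5, 7, 11 the conclusion holds.
p = 13: 13 mod 9 = 4 — not in {2, 3, 5, 7}.
Hence p = 13 is a counterexample.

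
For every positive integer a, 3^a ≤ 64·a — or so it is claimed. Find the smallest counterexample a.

a = 6

Check each positive integer a in order until 3^a > 64·a.
a = 1: 3^a = 3 and 64·a = 64, so 3 ≤ 64.
a = 2: 3^a = 9 and 64·a = 128, so 9 ≤ 128.
a = 3: 3^a = 27 and 64·a = 192, so 27 ≤ 192.
a = 4: 3^a = 81 and 64·a = 256, so 81 ≤ 256.
a = 5: 3^a = 243 and 64·a = 320, so 243 ≤ 320.
a = 6: 3^a = 729 and 64·a = 384, so 729 > 384.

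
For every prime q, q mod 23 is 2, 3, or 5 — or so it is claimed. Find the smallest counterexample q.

We need the least prime q for which the claim fails.
For q = 2, 3, 5 the conclusion holds.
q = 7: 7 mod 23 = 7 — not in {2, 3, 5}.

q = 7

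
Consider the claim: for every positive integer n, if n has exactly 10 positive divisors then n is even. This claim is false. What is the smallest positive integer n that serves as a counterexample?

Check each positive integer n in order until n has exactly 10 positive divisors but n is odd.
The first 9 eligible values, up to n = 368, all satisfy the conclusion.
n = 405: divisors of 405: 10 divisors; 405 is odd.
Hence n = 405 is a counterexample.

n = 405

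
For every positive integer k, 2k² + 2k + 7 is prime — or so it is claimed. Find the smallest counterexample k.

For k = 1, 2, 3, 4, 5 the conclusion holds.
k = 6: 2k² + 2k + 7 = 91 = 7 × 13, composite.

k = 6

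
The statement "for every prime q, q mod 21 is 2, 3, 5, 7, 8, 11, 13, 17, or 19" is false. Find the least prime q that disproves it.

Check each prime q in order until the claim fails.
For q = 2, 3, 5, 7, 11, 13, 17, 19, 23, 29 the conclusion holds.
q = 31: 31 mod 21 = 10 — not in {2, 3, 5, 7, 8, 11, 13, 17, 19}.

q = 31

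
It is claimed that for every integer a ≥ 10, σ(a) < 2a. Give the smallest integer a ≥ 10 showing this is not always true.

a = 12

A counterexample is any integer a ≥ 10 such that the claim fails; we check each in order.
a = 10: σ(10) = 18; 18 < 20.
a = 11: σ(11) = 12; 12 < 22.
a = 12: σ(12) = 28; 28 ≥ 24.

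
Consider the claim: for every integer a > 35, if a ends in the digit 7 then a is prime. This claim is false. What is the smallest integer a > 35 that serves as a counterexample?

a = 57

Check each integer a > 35 in order until a ends in the digit 7 but a is not prime.
For a = 37, 47 the conclusion holds.
a = 57: 57 ends in 7; 57 = 3 × 19, composite.
Hence a = 57 is a counterexample.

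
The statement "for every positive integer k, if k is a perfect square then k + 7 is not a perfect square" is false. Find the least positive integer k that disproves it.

Check each positive integer k in order until k is a perfect square but k + 7 is a perfect square.
k = 1: 1 + 7 = 8, not a perfect square.
k = 4: 4 + 7 = 11, not a perfect square.
k = 9: 9 = 3² and 9 + 7 = 16 = 4².
Thus k = 9 disproves the claim, and no smaller k works.

k = 9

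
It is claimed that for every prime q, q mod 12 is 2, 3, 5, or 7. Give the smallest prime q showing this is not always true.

A counterexample is any prime q such that the claim fails; we check each in order.
q = 2: 2 mod 12 = 2.
q = 3: 3 mod 12 = 3.
q = 5: 5 mod 12 = 5.
q = 7: 7 mod 12 = 7.
q = 11: 11 mod 12 = 11 — not in {2, 3, 5, 7}.

q = 11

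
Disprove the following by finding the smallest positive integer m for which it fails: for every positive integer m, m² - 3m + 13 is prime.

m = 12

We need the least positive integer m for which m² - 3m + 13 is not prime.
For m = 1, 2, 3, 4, …, 9, 10, 11 the conclusion holds.
m = 12: m² - 3m + 13 = 121 = 11 × 11, composite.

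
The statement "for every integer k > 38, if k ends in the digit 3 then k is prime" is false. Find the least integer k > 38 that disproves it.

k = 63

We need the least integer k > 38 for which k ends in the digit 3 but k is not prime.
k = 43: 43 ends in 3 and is prime.
k = 53: 53 ends in 3 and is prime.
k = 63: 63 ends in 3; 63 = 3 × 21, composite.
Hence k = 63 is a counterexample.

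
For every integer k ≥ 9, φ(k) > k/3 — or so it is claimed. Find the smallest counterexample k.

Check each integer k ≥ 9 in order until the claim fails.
For k = 9, 10, 11 the conclusion holds.
k = 12: φ(12) = 4 and 12/3 = 4, so φ(12) ≤ 12/3.

k = 12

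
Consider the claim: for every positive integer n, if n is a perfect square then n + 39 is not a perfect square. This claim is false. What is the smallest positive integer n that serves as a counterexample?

n = 1: 1 + 39 = 40, not a perfect square.
n = 4: 4 + 39 = 43, not a perfect square.
n = 9: 9 + 39 = 48, not a perfect square.
n = 16: 16 + 39 = 55, not a perfect square.
n = 25: 25 = 5² and 25 + 39 = 64 = 8².

n = 25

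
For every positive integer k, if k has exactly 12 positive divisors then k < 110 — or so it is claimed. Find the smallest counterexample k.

k = 126

Check each positive integer k in order until k has exactly 12 positive divisors but the claim fails.
For k = 60, 72, 84, 90, 96, 108 the conclusion holds.
k = 126: τ(126) = 12; 126 ≥ 110.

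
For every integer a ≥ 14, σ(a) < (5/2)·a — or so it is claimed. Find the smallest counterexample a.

The first 10 eligible values, up to a = 23, all satisfy the conclusion.
a = 24: σ(24) = 60; 60 ≥ 60.
So a = 24 is the smallest counterexample.

a = 24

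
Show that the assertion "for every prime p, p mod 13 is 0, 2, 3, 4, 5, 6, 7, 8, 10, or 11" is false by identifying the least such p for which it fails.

For p = 2, 3, 5, 7, …, 41, 43, 47 the conclusion holds.
p = 53: 53 mod 13 = 1 — not in {0, 2, 3, 4, 5, 6, 7, 8, 10, 11}.
Hence p = 53 is a counterexample.

p = 53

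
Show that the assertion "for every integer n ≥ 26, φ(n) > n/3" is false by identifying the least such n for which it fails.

n = 30

n = 26: φ(26) = 12 and 26/3 = 26/3, so φ(26) > 26/3.
n = 27: φ(27) = 18 and 27/3 = 9, so φ(27) > 27/3.
n = 28: φ(28) = 12 and 28/3 = 28/3, so φ(28) > 28/3.
n = 29: φ(29) = 28 and 29/3 = 29/3, so φ(29) > 29/3.
n = 30: φ(30) = 8 and 30/3 = 10, so φ(30) ≤ 30/3.
Hence n = 30 is a counterexample.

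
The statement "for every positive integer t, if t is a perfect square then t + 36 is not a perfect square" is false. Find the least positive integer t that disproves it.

t = 64

Check each positive integer t in order until t is a perfect square but t + 36 is a perfect square.
The first 7 eligible values, up to t = 49, all satisfy the conclusion.
t = 64: 64 = 8² and 64 + 36 = 100 = 10².
So t = 64 is the smallest counterexample.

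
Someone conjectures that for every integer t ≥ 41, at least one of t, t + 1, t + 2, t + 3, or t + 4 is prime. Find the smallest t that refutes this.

t = 41: 41 is prime.
t = 42: 43 is prime.
t = 43: 43 is prime.
t = 44: 47 is prime.
t = 45: 47 is prime.
t = 46: 47 is prime.
t = 47: 47 is prime.
t = 48: 48 = 2 × 24; 49 = 7 × 7; 50 = 2 × 25; 51 = 3 × 17; 52 = 2 × 26 — all composite.
Hence t = 48 is a counterexample.

t = 48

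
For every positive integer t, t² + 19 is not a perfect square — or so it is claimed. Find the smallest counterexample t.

t = 9

The first 8 eligible values, up to t = 8, all satisfy the conclusion.
t = 9: 9² + 19 = 100 = 10², a perfect square.
Hence t = 9 is a counterexample.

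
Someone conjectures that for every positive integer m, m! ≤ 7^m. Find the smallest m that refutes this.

For m = 1, 2, 3, 4, …, 14, 15, 16 the conclusion holds.
m = 17: m! = 355687428096000 and 7^m = 232630513987207, so 355687428096000 > 232630513987207.

m = 17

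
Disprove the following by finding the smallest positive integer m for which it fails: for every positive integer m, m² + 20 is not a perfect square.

For m = 1, 2, 3 the conclusion holds.
m = 4: 4² + 20 = 36 = 6², a perfect square.

m = 4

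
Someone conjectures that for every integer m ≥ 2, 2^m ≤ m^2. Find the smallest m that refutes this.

m = 5

m = 2: 2^m = 4 and m^2 = 4, so 4 ≤ 4.
m = 3: 2^m = 8 and m^2 = 9, so 8 ≤ 9.
m = 4: 2^m = 16 and m^2 = 16, so 16 ≤ 16.
m = 5: 2^m = 32 and m^2 = 25, so 32 > 25.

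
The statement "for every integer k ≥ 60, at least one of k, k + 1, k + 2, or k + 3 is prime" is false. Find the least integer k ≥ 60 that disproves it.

For k = 60, 61 the conclusion holds.
k = 62: 62 = 2 × 31; 63 = 3 × 21; 64 = 2 × 32; 65 = 5 × 13 — all composite.

k = 62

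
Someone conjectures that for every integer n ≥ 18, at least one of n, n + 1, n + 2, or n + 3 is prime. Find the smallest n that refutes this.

For n = 18, 19, 20, 21, 22, 23 the conclusion holds.
n = 24: 24 = 2 × 12; 25 = 5 × 5; 26 = 2 × 13; 27 = 3 × 9 — all composite.
Hence n = 24 is a counterexample.

n = 24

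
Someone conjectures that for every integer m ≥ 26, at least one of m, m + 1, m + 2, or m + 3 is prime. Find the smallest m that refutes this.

We need the least integer m ≥ 26 for which m, m + 1, m + 2, m + 3 are all composite.
The first 6 eligible values, up to m = 31, all satisfy the conclusion.
m = 32: 32 = 2 × 16; 33 = 3 × 11; 34 = 2 × 17; 35 = 5 × 7 — all composite.

m = 32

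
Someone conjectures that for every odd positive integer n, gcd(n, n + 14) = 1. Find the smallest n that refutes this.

We need the least odd positive integer n for which gcd(n, n + 14) > 1.
n = 1: gcd(1, 15) = 1.
n = 3: gcd(3, 17) = 1.
n = 5: gcd(5, 19) = 1.
n = 7: gcd(7, 21) = 7.

n = 7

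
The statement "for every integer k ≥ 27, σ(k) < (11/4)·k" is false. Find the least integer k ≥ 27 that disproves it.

k = 60

Check each integer k ≥ 27 in order until the claim fails.
The first 33 eligible values, up to k = 59, all satisfy the conclusion.
k = 60: σ(60) = 168; 168 ≥ 165.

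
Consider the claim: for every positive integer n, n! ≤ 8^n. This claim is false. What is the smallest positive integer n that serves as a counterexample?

A counterexample is any positive integer n such that n! > 8^n; we check each in order.
The first 19 eligible values, up to n = 19, all satisfy the conclusion.
n = 20: n! = 2432902008176640000 and 8^n = 1152921504606846976, so 2432902008176640000 > 1152921504606846976.
Hence n = 20 is a counterexample.

n = 20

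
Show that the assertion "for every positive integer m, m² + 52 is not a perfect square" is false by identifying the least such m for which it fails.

m = 12

We need the least positive integer m for which m² + 52 is a perfect square.
The first 11 eligible values, up to m = 11, all satisfy the conclusion.
m = 12: 12² + 52 = 196 = 14², a perfect square.
So m = 12 is the smallest counterexample.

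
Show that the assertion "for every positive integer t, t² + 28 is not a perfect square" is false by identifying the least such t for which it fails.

Check each positive integer t in order until t² + 28 is a perfect square.
t = 1: 1² + 28 = 29, not a perfect square.
t = 2: 2² + 28 = 32, not a perfect square.
t = 3: 3² + 28 = 37, not a perfect square.
t = 4: 4² + 28 = 44, not a perfect square.
t = 5: 5² + 28 = 53, not a perfect square.
t = 6: 6² + 28 = 64 = 8², a perfect square.

t = 6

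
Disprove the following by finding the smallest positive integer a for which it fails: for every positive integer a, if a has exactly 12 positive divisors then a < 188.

a = 198

The first 12 eligible values, up to a = 160, all satisfy the conclusion.
a = 198: τ(198) = 12; 198 ≥ 188.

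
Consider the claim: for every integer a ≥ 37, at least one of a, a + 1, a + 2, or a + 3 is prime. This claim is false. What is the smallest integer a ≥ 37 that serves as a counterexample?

A counterexample is any integer a ≥ 37 such that a, a + 1, a + 2, a + 3 are all composite; we check each in order.
For a = 37, 38, 39, 40, …, 45, 46, 47 the conclusion holds.
a = 48: 48 = 2 × 24; 49 = 7 × 7; 50 = 2 × 25; 51 = 3 × 17 — all composite.
Thus a = 48 disproves the claim, and no smaller a works.

a = 48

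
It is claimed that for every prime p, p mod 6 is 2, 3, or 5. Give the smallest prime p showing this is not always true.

A counterexample is any prime p such that the claim fails; we check each in order.
p = 2: 2 mod 6 = 2.
p = 3: 3 mod 6 = 3.
p = 5: 5 mod 6 = 5.
p = 7: 7 mod 6 = 1 — not in {2, 3, 5}.
So p = 7 is the smallest counterexample.

p = 7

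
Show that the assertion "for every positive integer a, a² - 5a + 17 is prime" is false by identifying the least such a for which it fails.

A counterexample is any positive integer a such that a² - 5a + 17 is not prime; we check each in order.
For a = 1, 2, 3, 4, …, 10, 11, 12 the conclusion holds.
a = 13: a² - 5a + 17 = 121 = 11 × 11, composite.

a = 13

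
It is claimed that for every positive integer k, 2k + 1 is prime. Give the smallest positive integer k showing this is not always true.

For k = 1, 2, 3 the conclusion holds.
k = 4: 2k + 1 = 9 = 3 × 3, composite.

k = 4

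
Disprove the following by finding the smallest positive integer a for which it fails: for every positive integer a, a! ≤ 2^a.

For a = 1, 2, 3 the conclusion holds.
a = 4: a! = 24 and 2^a = 16, so 24 > 16.
Hence a = 4 is a counterexample.

a = 4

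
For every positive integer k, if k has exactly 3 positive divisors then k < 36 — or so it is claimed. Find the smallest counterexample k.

k = 4: τ(4) = 3; 4 < 36.
k = 9: τ(9) = 3; 9 < 36.
k = 25: τ(25) = 3; 25 < 36.
k = 49: τ(49) = 3; 49 ≥ 36.

k = 49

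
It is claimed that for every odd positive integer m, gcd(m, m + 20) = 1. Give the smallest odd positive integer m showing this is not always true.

We need the least odd positive integer m for which gcd(m, m + 20) > 1.
m = 1: gcd(1, 21) = 1.
m = 3: gcd(3, 23) = 1.
m = 5: gcd(5, 25) = 5.

m = 5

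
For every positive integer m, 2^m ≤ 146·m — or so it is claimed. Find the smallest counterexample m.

m = 11

Check each positive integer m in order until 2^m > 146·m.
The first 10 eligible values, up to m = 10, all satisfy the conclusion.
m = 11: 2^m = 2048 and 146·m = 1606, so 2048 > 1606.
Thus m = 11 disproves the claim, and no smaller m works.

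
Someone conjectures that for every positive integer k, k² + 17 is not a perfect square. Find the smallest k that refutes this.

k = 8

The first 7 eligible values, up to k = 7, all satisfy the conclusion.
k = 8: 8² + 17 = 81 = 9², a perfect square.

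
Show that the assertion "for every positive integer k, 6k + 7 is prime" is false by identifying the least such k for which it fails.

k = 3

We need the least positive integer k for which 6k + 7 is not prime.
For k = 1, 2 the conclusion holds.
k = 3: 6k + 7 = 25 = 5 × 5, composite.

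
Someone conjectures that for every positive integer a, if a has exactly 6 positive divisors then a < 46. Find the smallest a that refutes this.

a = 50

We need the least positive integer a for which a has exactly 6 positive divisors but the claim fails.
a = 12: τ(12) = 6; 12 < 46.
a = 18: τ(18) = 6; 18 < 46.
a = 20: τ(20) = 6; 20 < 46.
a = 28: τ(28) = 6; 28 < 46.
a = 32: τ(32) = 6; 32 < 46.
a = 44: τ(44) = 6; 44 < 46.
a = 45: τ(45) = 6; 45 < 46.
a = 50: τ(50) = 6; 50 ≥ 46.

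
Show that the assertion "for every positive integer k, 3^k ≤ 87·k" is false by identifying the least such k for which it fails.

We need the least positive integer k for which 3^k > 87·k.
The first 5 eligible values, up to k = 5, all satisfy the conclusion.
k = 6: 3^k = 729 and 87·k = 522, so 729 > 522.

k = 6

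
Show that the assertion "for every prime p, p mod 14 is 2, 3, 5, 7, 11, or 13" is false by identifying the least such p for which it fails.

For p = 2, 3, 5, 7, 11, 13, 17, 19 the conclusion holds.
p = 23: 23 mod 14 = 9 — not in {2, 3, 5, 7, 11, 13}.

p = 23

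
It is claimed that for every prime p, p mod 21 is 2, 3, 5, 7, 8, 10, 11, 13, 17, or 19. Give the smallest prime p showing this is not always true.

p = 37

We need the least prime p for which the claim fails.
The first 11 eligible values, up to p = 31, all satisfy the conclusion.
p = 37: 37 mod 21 = 16 — not in {2, 3, 5, 7, 8, 10, 11, 13, 17, 19}.
So p = 37 is the smallest counterexample.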